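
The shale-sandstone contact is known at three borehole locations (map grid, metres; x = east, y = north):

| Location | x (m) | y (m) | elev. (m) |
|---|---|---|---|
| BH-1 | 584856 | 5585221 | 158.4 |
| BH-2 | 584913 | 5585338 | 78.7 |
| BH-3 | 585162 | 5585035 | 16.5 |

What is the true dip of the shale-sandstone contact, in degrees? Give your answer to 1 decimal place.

37.3°

Let the plane be z = a·x + b·y + c.
BH-2−BH-1: 57a + 117b = −79.7;  BH-3−BH-1: 306a − 186b = −141.9.
Solving gives a = −0.67724, b = −0.35126.
Gradient magnitude |∇z| = √(a² + b²) = √(0.45865 + 0.12338) = 0.76291.
True dip = arctan(0.76291) = 37.3°, dipping toward ENE (azimuth ≈ 063°).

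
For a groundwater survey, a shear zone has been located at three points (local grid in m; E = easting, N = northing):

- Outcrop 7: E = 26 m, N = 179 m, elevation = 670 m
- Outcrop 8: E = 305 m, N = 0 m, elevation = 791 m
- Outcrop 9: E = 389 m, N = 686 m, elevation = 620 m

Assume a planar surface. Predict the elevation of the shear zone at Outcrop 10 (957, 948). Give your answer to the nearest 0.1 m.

Let the plane be z = a·E + b·N + c.
Outcrop 8−Outcrop 7: 279a − 179b = 121;  Outcrop 9−Outcrop 7: 363a + 507b = −50.
Solving gives a = 0.25382, b = −0.28035.
Then c = 670 − a·26 − b·179 = 713.58.
At (957, 948): z = 242.9 − 265.8 + 713.58 = 690.7 m.

690.7 m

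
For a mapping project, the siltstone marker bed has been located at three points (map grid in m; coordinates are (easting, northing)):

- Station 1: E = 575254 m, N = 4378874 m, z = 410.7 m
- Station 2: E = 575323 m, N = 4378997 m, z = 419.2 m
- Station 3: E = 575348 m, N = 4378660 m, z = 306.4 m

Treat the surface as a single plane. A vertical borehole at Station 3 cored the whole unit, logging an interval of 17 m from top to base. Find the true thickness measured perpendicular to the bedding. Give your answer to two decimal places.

Two edge vectors: Station 1→Station 2 = (69, 123, 8.5), Station 1→Station 3 = (94, -214, -104.3).
Normal n = (Station 1→Station 2) × (Station 1→Station 3) = (-11009.9, 7995.7, -26328).
So ∂z/∂E = −n_x/n_z = −0.41818 and ∂z/∂N = −n_y/n_z = 0.30370.
|∇z| = √(a²+b²) = 0.51682, so dip δ = arctan(0.51682) = 27.33°.
True thickness = vertical thickness × cos δ = 17 × cos 27.33° = 15.10 m.

15.10 m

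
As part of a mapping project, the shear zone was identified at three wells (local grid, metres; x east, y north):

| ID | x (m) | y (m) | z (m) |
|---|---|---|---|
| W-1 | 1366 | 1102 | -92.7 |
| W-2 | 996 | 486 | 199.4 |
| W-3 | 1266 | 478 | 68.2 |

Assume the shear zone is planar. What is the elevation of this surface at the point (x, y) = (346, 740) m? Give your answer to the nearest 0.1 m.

473.2 m

Two edge vectors: W-1→W-2 = (-370, -616, 292.1), W-1→W-3 = (-100, -624, 160.9).
Normal n = (W-1→W-2) × (W-1→W-3) = (83156, 30323, 169280).
So ∂z/∂x = −n_x/n_z = −0.491233 and ∂z/∂y = −n_y/n_z = −0.179129.
Intercept c from W-1: -92.7 + 671.02 + 197.40 = 775.73.
At (346, 740): z = −170.0 − 132.6 + 775.73 = 473.2 m.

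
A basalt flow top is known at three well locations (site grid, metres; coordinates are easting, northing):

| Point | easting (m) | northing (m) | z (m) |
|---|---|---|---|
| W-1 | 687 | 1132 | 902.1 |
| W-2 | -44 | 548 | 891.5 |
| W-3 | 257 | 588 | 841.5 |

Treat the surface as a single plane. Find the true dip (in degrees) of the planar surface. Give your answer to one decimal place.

18.7°

Two edge vectors: W-1→W-2 = (-731, -584, -10.6), W-1→W-3 = (-430, -544, -60.6).
Normal n = (W-1→W-2) × (W-1→W-3) = (29624, -39740.6, 146544).
So ∂z/∂easting = −n_x/n_z = −0.20215 and ∂z/∂northing = −n_y/n_z = 0.27119.
Gradient magnitude |∇z| = √(a² + b²) = √(0.04086 + 0.07354) = 0.33824.
True dip = arctan(0.33824) = 18.7°, dipping toward SE (azimuth ≈ 143°).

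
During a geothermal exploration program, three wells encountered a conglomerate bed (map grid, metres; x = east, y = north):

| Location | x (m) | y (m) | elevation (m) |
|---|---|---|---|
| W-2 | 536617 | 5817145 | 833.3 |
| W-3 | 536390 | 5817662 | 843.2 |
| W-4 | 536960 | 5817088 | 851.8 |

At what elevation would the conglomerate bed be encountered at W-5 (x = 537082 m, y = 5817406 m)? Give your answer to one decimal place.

Two edge vectors: W-2→W-3 = (-227, 517, 9.9), W-2→W-4 = (343, -57, 18.5).
Normal n = (W-2→W-3) × (W-2→W-4) = (10128.8, 7595.2, -164392).
So ∂z/∂x = −n_x/n_z = 0.061613704 and ∂z/∂y = −n_y/n_z = 0.046201762.
Intercept c from W-2: 833.3 − 33062.96 − 268762.35 = −300992.01.
At (537082, 5817406): z = 33091.6 + 268774.4 − 300992.01 = 874.0 m.

874.0 m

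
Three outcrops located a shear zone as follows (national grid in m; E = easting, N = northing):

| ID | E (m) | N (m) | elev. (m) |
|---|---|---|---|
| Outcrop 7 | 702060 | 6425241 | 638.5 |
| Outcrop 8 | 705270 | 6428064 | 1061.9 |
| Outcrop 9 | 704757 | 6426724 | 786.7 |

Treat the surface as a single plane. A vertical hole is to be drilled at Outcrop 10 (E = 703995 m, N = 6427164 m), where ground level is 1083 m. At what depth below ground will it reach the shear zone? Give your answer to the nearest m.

Let the plane be z = a·E + b·N + c.
Outcrop 8−Outcrop 7: 3210a + 2823b = 423.4;  Outcrop 9−Outcrop 7: 2697a + 1483b = 148.2.
Solving gives a = −0.07343808, b = 0.23348786.
Then c = 638.5 − a·702060 − b·6425241 = −1448019.34.
At (703995, 6427164): z_contact = −51700.0 + 1500664.8 − 1448019.34 = 945.4 m.
Depth below ground = 1083 − 945.4 = 138 m.

138 m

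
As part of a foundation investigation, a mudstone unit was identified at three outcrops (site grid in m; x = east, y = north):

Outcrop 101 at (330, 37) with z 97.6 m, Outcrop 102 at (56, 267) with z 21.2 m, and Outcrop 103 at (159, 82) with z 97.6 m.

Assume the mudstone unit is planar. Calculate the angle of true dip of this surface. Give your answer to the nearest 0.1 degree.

Let the plane be z = a·x + b·y + c.
Outcrop 102−Outcrop 101: −274a + 230b = −76.4;  Outcrop 103−Outcrop 101: −171a + 45b = 0.
Solving gives a = −0.12733, b = −0.48387.
Gradient magnitude |∇z| = √(a² + b²) = √(0.01621 + 0.23413) = 0.50034.
True dip = arctan(0.50034) = 26.6°, dipping toward NNE (azimuth ≈ 015°).

26.6°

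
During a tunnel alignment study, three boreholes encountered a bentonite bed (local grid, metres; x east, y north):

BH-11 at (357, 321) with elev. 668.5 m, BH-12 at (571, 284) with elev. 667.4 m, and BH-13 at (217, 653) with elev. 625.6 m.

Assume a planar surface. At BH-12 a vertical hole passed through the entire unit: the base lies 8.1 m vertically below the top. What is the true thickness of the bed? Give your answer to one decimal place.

8.0 m

Let the plane be z = a·x + b·y + c.
BH-12−BH-11: 214a − 37b = −1.1;  BH-13−BH-11: −140a + 332b = −42.9.
Solving gives a = −0.02964, b = −0.14172.
|∇z| = √(a²+b²) = 0.14478, so dip δ = arctan(0.14478) = 8.24°.
True thickness = vertical thickness × cos δ = 8.1 × cos 8.24° = 8.0 m.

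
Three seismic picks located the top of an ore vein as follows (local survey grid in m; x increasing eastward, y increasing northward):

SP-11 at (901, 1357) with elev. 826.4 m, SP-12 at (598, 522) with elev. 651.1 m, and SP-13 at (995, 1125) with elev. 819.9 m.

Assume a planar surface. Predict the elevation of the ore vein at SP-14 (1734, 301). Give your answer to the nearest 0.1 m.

Two edge vectors: SP-11→SP-12 = (-303, -835, -175.3), SP-11→SP-13 = (94, -232, -6.5).
Normal n = (SP-11→SP-12) × (SP-11→SP-13) = (-35242.1, -18447.7, 148786).
So ∂z/∂x = −n_x/n_z = 0.236864 and ∂z/∂y = −n_y/n_z = 0.123988.
Intercept c from SP-11: 826.4 − 213.41 − 168.25 = 444.73.
At (1734, 301): z = 410.7 + 37.3 + 444.73 = 892.8 m.

892.8 m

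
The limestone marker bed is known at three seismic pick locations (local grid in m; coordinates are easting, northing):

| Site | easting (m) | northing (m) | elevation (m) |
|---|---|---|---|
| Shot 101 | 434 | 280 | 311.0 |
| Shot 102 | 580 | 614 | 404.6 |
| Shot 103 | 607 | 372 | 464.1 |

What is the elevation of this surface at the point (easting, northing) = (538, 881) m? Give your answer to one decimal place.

327.2 m

Let the plane be z = a·easting + b·northing + c.
Shot 102−Shot 101: 146a + 334b = 93.6;  Shot 103−Shot 101: 173a + 92b = 153.1.
Solving gives a = 0.95883, b = −0.13889.
Then c = 311 − a·434 − b·280 = −66.24.
At (538, 881): z = 515.9 − 122.4 − 66.24 = 327.2 m.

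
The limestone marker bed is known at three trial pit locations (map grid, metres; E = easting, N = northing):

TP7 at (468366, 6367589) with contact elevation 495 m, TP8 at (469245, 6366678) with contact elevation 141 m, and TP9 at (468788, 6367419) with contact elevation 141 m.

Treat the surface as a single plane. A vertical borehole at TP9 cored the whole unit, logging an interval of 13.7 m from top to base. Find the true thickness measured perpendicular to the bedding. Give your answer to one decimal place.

Two edge vectors: TP7→TP8 = (879, -911, -354), TP7→TP9 = (422, -170, -354).
Normal n = (TP7→TP8) × (TP7→TP9) = (262314, 161778, 235012).
So ∂z/∂E = −n_x/n_z = −1.11617 and ∂z/∂N = −n_y/n_z = −0.68838.
|∇z| = √(a²+b²) = 1.31138, so dip δ = arctan(1.31138) = 52.67°.
True thickness = vertical thickness × cos δ = 13.7 × cos 52.67° = 8.3 m.

8.3 m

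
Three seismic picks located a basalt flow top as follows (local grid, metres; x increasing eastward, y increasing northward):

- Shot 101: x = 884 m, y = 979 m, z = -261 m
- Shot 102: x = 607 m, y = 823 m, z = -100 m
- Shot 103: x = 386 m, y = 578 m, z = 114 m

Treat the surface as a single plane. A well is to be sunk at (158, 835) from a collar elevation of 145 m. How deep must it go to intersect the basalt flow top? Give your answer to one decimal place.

172.0 m

Let the plane be z = a·x + b·y + c.
Shot 102−Shot 101: −277a − 156b = 161;  Shot 103−Shot 101: −498a − 401b = 375.
Solving gives a = −0.18153, b = −0.70972.
Then c = -261 − a·884 − b·979 = 594.29.
At (158, 835): z_contact = −28.68 − 592.62 + 594.29 = -27.01 m.
Depth below ground = 145 − (-27.01) = 172.0 m.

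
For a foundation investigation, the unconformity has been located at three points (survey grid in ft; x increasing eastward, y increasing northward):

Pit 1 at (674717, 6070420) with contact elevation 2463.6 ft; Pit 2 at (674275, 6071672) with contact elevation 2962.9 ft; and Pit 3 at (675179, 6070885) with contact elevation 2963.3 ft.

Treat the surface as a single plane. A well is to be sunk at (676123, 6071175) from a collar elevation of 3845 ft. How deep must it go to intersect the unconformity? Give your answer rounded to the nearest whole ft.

Two edge vectors: Pit 1→Pit 2 = (-442, 1252, 499.3), Pit 1→Pit 3 = (462, 465, 499.7).
Normal n = (Pit 1→Pit 2) × (Pit 1→Pit 3) = (393449.9, 451544, -783954).
So ∂z/∂x = −n_x/n_z = 0.50187881 and ∂z/∂y = −n_y/n_z = 0.57598277.
Intercept c from Pit 1: 2463.6 − 338626.16 − 3496457.35 = −3832619.92.
At (676123, 6071175): z_contact = 339331.8 + 3496892.2 − 3832619.92 = 3604.1 ft.
Depth below ground = 3845 − 3604.1 = 241 ft.

241 ft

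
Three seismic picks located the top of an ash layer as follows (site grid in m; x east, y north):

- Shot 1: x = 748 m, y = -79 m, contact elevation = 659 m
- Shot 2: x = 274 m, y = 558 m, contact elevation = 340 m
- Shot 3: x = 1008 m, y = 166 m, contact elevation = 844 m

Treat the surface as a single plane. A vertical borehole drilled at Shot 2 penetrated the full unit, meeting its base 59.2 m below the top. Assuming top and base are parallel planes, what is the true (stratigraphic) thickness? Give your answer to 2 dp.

Two edge vectors: Shot 1→Shot 2 = (-474, 637, -319), Shot 1→Shot 3 = (260, 245, 185).
Normal n = (Shot 1→Shot 2) × (Shot 1→Shot 3) = (196000, 4750, -281750).
So ∂z/∂x = −n_x/n_z = 0.69565 and ∂z/∂y = −n_y/n_z = 0.01686.
|∇z| = √(a²+b²) = 0.69586, so dip δ = arctan(0.69586) = 34.83°.
True thickness = vertical thickness × cos δ = 59.2 × cos 34.83° = 48.59 m.

48.59 m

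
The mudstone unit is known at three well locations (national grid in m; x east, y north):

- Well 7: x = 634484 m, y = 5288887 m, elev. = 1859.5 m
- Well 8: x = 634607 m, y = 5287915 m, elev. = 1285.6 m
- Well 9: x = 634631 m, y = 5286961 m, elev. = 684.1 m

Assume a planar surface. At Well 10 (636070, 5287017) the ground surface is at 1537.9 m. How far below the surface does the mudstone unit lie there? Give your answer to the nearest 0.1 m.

249.2 m

Two edge vectors: Well 7→Well 8 = (123, -972, -573.9), Well 7→Well 9 = (147, -1926, -1175.4).
Normal n = (Well 7→Well 8) × (Well 7→Well 9) = (37157.4, 60210.9, -94014).
So ∂z/∂x = −n_x/n_z = 0.395232625 and ∂z/∂y = −n_y/n_z = 0.640446104.
Intercept c from Well 7: 1859.5 − 250768.78 − 3387247.07 = −3636156.35.
At (636070, 5287017): z_contact = 251395.62 + 3386049.44 − 3636156.35 = 1288.70 m.
Depth below ground = 1537.9 − 1288.70 = 249.2 m.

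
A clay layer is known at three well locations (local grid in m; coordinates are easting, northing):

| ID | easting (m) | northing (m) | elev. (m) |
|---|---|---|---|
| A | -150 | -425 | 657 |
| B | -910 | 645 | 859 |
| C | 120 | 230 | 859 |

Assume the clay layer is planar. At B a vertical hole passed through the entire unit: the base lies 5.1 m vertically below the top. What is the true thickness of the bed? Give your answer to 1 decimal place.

4.9 m

Let the plane be z = a·easting + b·northing + c.
B−A: −760a + 1070b = 202;  C−A: 270a + 655b = 202.
Solving gives a = 0.10656, b = 0.26447.
|∇z| = √(a²+b²) = 0.28513, so dip δ = arctan(0.28513) = 15.91°.
True thickness = vertical thickness × cos δ = 5.1 × cos 15.91° = 4.9 m.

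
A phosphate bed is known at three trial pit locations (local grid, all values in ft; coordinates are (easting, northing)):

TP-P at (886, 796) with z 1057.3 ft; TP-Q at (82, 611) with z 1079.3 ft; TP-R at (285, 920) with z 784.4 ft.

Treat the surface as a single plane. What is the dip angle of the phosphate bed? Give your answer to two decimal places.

Let the plane be z = a·E + b·N + c.
TP-Q−TP-P: −804a − 185b = 22;  TP-R−TP-P: −601a + 124b = −272.9.
Solving gives a = 0.22647, b = −1.10315.
Gradient magnitude |∇z| = √(a² + b²) = √(0.05129 + 1.21694) = 1.12616.
True dip = arctan(1.12616) = 48.40°, dipping toward NNW (azimuth ≈ 348°).

48.40°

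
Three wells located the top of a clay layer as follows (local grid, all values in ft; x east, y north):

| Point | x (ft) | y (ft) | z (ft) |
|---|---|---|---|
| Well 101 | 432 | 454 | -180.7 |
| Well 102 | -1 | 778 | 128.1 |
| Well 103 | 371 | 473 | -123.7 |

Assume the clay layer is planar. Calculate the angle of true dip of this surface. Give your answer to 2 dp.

50.29°

Let the plane be z = a·x + b·y + c.
Well 102−Well 101: −433a + 324b = 308.8;  Well 103−Well 101: −61a + 19b = 57.
Solving gives a = −1.09221, b = −0.50656.
Gradient magnitude |∇z| = √(a² + b²) = √(1.19292 + 0.25660) = 1.20396.
True dip = arctan(1.20396) = 50.29°, dipping toward ENE (azimuth ≈ 065°).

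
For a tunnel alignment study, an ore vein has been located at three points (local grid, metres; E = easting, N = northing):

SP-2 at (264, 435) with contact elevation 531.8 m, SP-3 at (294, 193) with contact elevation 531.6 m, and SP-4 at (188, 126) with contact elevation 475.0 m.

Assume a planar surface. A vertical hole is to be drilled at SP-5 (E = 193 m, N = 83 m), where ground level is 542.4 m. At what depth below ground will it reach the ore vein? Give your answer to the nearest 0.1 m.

Two edge vectors: SP-2→SP-3 = (30, -242, -0.2), SP-2→SP-4 = (-76, -309, -56.8).
Normal n = (SP-2→SP-3) × (SP-2→SP-4) = (13683.8, 1719.2, -27662).
So ∂z/∂E = −n_x/n_z = 0.49468 and ∂z/∂N = −n_y/n_z = 0.06215.
Intercept c from SP-2: 531.8 − 130.60 − 27.04 = 374.17.
At (193, 83): z_contact = 95.47 + 5.16 + 374.17 = 474.80 m.
Depth below ground = 542.4 − 474.80 = 67.6 m.

67.6 m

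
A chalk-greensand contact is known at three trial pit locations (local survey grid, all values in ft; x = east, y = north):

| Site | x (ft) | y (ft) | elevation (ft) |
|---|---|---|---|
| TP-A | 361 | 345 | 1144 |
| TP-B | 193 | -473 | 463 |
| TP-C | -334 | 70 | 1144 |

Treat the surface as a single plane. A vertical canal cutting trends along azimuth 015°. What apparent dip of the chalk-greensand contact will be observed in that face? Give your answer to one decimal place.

38.0°

Two edge vectors: TP-A→TP-B = (-168, -818, -681), TP-A→TP-C = (-695, -275, 0).
Normal n = (TP-A→TP-B) × (TP-A→TP-C) = (-187275, 473295, -522310).
So ∂z/∂x = −n_x/n_z = −0.35855 and ∂z/∂y = −n_y/n_z = 0.90616.
Unit vector along 015° is (sin 15°, cos 15°) = (0.2588, 0.9659).
Slope in that direction = a·(0.2588) + b·(0.9659) = 0.78248.
Apparent dip = arctan|0.78248| = 38.0° (true dip is 44.3°, so apparent ≤ true as expected).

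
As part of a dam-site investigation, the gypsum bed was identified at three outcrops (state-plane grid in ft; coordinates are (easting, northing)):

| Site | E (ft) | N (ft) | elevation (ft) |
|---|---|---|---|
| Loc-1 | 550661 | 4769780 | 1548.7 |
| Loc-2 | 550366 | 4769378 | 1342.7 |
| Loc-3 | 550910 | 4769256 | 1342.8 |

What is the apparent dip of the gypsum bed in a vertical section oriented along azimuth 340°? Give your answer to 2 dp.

20.79°

Let the plane be z = a·E + b·N + c.
Loc-2−Loc-1: −295a − 402b = −206;  Loc-3−Loc-1: 249a − 524b = −205.9.
Solving gives a = 0.09884, b = 0.43991.
Unit vector along 340° is (sin 340°, cos 340°) = (-0.3420, 0.9397).
Slope in that direction = a·(-0.3420) + b·(0.9397) = 0.37957.
Apparent dip = arctan|0.37957| = 20.79° (true dip is 24.3°, so apparent ≤ true as expected).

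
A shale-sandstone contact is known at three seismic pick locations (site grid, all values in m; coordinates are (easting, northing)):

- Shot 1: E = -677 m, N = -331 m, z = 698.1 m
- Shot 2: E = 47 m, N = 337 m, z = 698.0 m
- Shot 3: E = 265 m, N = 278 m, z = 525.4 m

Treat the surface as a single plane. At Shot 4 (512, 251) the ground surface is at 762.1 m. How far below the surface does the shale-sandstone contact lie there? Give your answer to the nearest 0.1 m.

405.8 m

Let the plane be z = a·E + b·N + c.
Shot 2−Shot 1: 724a + 668b = −0.1;  Shot 3−Shot 1: 942a + 609b = −172.7.
Solving gives a = −0.61221, b = 0.66338.
Then c = 698.1 − a·-677 − b·-331 = 503.22.
At (512, 251): z_contact = −313.45 + 166.51 + 503.22 = 356.27 m.
Depth below ground = 762.1 − 356.27 = 405.8 m.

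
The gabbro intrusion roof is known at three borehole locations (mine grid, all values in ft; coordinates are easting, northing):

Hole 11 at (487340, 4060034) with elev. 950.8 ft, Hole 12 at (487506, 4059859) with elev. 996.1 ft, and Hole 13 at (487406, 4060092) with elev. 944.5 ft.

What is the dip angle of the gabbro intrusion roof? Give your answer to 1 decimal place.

11.5°

Two edge vectors: Hole 11→Hole 12 = (166, -175, 45.3), Hole 11→Hole 13 = (66, 58, -6.3).
Normal n = (Hole 11→Hole 12) × (Hole 11→Hole 13) = (-1524.9, 4035.6, 21178).
So ∂z/∂easting = −n_x/n_z = 0.07200 and ∂z/∂northing = −n_y/n_z = −0.19056.
Gradient magnitude |∇z| = √(a² + b²) = √(0.00518 + 0.03631) = 0.20371.
True dip = arctan(0.20371) = 11.5°, dipping toward NNW (azimuth ≈ 339°).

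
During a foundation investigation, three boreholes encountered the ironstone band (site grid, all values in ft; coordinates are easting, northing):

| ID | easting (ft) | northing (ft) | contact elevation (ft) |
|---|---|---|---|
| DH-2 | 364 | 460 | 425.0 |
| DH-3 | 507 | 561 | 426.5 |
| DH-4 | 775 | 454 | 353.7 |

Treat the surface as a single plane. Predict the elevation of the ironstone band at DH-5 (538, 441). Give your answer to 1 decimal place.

390.6 ft

Let the plane be z = a·easting + b·northing + c.
DH-3−DH-2: 143a + 101b = 1.5;  DH-4−DH-2: 411a − 6b = −71.3.
Solving gives a = −0.16975, b = 0.25520.
Then c = 425 − a·364 − b·460 = 369.40.
At (538, 441): z = −91.3 + 112.5 + 369.40 = 390.6 ft.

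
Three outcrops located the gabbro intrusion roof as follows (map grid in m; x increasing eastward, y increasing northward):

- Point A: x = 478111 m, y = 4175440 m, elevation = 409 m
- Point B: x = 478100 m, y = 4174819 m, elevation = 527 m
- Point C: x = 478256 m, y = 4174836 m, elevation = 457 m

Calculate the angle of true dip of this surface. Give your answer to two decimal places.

24.99°

Two edge vectors: Point A→Point B = (-11, -621, 118), Point A→Point C = (145, -604, 48).
Normal n = (Point A→Point B) × (Point A→Point C) = (41464, 17638, 96689).
So ∂z/∂x = −n_x/n_z = −0.42884 and ∂z/∂y = −n_y/n_z = −0.18242.
Gradient magnitude |∇z| = √(a² + b²) = √(0.18390 + 0.03328) = 0.46603.
True dip = arctan(0.46603) = 24.99°, dipping toward ENE (azimuth ≈ 067°).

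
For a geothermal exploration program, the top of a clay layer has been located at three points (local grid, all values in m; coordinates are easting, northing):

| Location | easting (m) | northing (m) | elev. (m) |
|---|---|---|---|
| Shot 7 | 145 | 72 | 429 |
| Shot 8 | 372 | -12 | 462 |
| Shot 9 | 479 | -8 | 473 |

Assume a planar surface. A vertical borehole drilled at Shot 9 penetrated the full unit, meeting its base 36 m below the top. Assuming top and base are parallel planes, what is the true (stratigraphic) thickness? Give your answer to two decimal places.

Two edge vectors: Shot 7→Shot 8 = (227, -84, 33), Shot 7→Shot 9 = (334, -80, 44).
Normal n = (Shot 7→Shot 8) × (Shot 7→Shot 9) = (-1056, 1034, 9896).
So ∂z/∂easting = −n_x/n_z = 0.10671 and ∂z/∂northing = −n_y/n_z = −0.10449.
|∇z| = √(a²+b²) = 0.14935, so dip δ = arctan(0.14935) = 8.49°.
True thickness = vertical thickness × cos δ = 36 × cos 8.49° = 35.61 m.

35.61 m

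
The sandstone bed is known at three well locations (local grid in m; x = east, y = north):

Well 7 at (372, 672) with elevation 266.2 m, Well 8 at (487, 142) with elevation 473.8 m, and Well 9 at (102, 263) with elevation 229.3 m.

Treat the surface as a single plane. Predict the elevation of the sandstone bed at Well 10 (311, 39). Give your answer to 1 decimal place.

405.2 m

Let the plane be z = a·x + b·y + c.
Well 8−Well 7: 115a − 530b = 207.6;  Well 9−Well 7: −270a − 409b = −36.9.
Solving gives a = 0.54943, b = −0.27248.
Then c = 266.2 − a·372 − b·672 = 244.92.
At (311, 39): z = 170.9 − 10.6 + 244.92 = 405.2 m.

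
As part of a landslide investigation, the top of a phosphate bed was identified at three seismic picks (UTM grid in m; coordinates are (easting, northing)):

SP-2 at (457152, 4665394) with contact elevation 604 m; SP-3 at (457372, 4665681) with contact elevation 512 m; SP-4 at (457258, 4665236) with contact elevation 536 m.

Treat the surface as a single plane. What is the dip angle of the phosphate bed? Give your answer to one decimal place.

Let the plane be z = a·E + b·N + c.
SP-3−SP-2: 220a + 287b = −92;  SP-4−SP-2: 106a − 158b = −68.
Solving gives a = −0.52241, b = 0.07990.
Gradient magnitude |∇z| = √(a² + b²) = √(0.27292 + 0.00638) = 0.52849.
True dip = arctan(0.52849) = 27.9°, dipping toward E (azimuth ≈ 099°).

27.9°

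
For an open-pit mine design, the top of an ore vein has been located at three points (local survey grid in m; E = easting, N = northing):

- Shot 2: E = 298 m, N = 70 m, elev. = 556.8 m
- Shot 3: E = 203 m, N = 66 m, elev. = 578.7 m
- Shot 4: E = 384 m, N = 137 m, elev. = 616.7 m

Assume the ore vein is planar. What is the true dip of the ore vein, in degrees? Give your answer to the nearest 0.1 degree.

Two edge vectors: Shot 2→Shot 3 = (-95, -4, 21.9), Shot 2→Shot 4 = (86, 67, 59.9).
Normal n = (Shot 2→Shot 3) × (Shot 2→Shot 4) = (-1706.9, 7573.9, -6021).
So ∂z/∂E = −n_x/n_z = −0.28349 and ∂z/∂N = −n_y/n_z = 1.25791.
Gradient magnitude |∇z| = √(a² + b²) = √(0.08037 + 1.58235) = 1.28946.
True dip = arctan(1.28946) = 52.2°, dipping toward SSE (azimuth ≈ 167°).

52.2°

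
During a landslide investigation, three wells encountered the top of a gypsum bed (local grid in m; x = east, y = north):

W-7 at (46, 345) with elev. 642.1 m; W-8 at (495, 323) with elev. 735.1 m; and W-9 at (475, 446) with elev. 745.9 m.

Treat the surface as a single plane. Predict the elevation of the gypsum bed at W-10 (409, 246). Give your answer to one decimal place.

707.3 m

Two edge vectors: W-7→W-8 = (449, -22, 93), W-7→W-9 = (429, 101, 103.8).
Normal n = (W-7→W-8) × (W-7→W-9) = (-11676.6, -6709.2, 54787).
So ∂z/∂x = −n_x/n_z = 0.21313 and ∂z/∂y = −n_y/n_z = 0.12246.
Intercept c from W-7: 642.1 − 9.80 − 42.25 = 590.05.
At (409, 246): z = 87.2 + 30.1 + 590.05 = 707.3 m.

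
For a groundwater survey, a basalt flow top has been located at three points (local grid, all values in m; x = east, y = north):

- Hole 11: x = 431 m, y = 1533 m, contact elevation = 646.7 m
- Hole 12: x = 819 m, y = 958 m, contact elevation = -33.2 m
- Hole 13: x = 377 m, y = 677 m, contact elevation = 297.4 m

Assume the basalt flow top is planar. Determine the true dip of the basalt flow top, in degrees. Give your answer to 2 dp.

49.03°

Let the plane be z = a·x + b·y + c.
Hole 12−Hole 11: 388a − 575b = −679.9;  Hole 13−Hole 11: −54a − 856b = −349.3.
Solving gives a = −1.04948, b = 0.47427.
Gradient magnitude |∇z| = √(a² + b²) = √(1.10140 + 0.22493) = 1.15166.
True dip = arctan(1.15166) = 49.03°, dipping toward ESE (azimuth ≈ 114°).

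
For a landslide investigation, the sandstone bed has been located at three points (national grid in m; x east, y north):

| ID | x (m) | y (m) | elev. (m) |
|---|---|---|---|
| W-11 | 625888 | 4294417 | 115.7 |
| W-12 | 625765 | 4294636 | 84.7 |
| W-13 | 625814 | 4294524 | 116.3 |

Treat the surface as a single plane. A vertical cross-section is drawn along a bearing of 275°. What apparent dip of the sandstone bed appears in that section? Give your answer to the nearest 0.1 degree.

46.7°

Let the plane be z = a·x + b·y + c.
W-12−W-11: −123a + 219b = −31;  W-13−W-11: −74a + 107b = 0.6.
Solving gives a = −1.13248, b = −0.77760.
Unit vector along 275° is (sin 275°, cos 275°) = (-0.9962, 0.0872).
Slope in that direction = a·(-0.9962) + b·(0.0872) = 1.06040.
Apparent dip = arctan|1.06040| = 46.7° (true dip is 53.9°, so apparent ≤ true as expected).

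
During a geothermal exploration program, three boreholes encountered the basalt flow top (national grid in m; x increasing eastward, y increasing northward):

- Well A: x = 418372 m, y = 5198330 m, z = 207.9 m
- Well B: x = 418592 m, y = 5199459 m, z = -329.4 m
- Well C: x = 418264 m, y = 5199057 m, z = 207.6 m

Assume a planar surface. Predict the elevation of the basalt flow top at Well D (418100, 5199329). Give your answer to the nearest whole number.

Two edge vectors: Well A→Well B = (220, 1129, -537.3), Well A→Well C = (-108, 727, -0.3).
Normal n = (Well A→Well B) × (Well A→Well C) = (390278.4, 58094.4, 281872).
So ∂z/∂x = −n_x/n_z = −1.38459443 and ∂z/∂y = −n_y/n_z = −0.20610206.
Intercept c from Well A: 207.9 + 579275.54 + 1071386.52 = 1650869.96.
At (418100, 5199329): z = −578898.9 − 1071592.4 + 1650869.96 = 378.6 m.

379 m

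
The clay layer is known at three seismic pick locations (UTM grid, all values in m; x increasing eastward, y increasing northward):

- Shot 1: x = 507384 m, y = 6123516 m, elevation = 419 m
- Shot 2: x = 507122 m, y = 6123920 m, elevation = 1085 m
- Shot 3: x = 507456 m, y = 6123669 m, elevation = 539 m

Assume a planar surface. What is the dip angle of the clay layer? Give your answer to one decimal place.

Let the plane be z = a·x + b·y + c.
Shot 2−Shot 1: −262a + 404b = 666;  Shot 3−Shot 1: 72a + 153b = 120.
Solving gives a = −0.77223, b = 1.14771.
Gradient magnitude |∇z| = √(a² + b²) = √(0.59633 + 1.31725) = 1.38332.
True dip = arctan(1.38332) = 54.1°, dipping toward SE (azimuth ≈ 146°).

54.1°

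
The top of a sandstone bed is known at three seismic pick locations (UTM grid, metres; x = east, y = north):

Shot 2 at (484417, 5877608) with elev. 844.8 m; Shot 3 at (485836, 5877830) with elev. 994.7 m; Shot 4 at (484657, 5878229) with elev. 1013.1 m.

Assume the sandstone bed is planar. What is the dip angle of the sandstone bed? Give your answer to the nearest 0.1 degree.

14.3°

Let the plane be z = a·x + b·y + c.
Shot 3−Shot 2: 1419a + 222b = 149.9;  Shot 4−Shot 2: 240a + 621b = 168.3.
Solving gives a = 0.06731, b = 0.24500.
Gradient magnitude |∇z| = √(a² + b²) = √(0.00453 + 0.06003) = 0.25408.
True dip = arctan(0.25408) = 14.3°, dipping toward SSW (azimuth ≈ 195°).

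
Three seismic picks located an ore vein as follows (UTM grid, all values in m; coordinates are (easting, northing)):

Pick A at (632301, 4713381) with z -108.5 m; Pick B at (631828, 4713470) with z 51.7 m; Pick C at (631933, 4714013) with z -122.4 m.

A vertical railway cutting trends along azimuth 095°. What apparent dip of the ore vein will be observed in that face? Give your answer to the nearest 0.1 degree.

Two edge vectors: Pick A→Pick B = (-473, 89, 160.2), Pick A→Pick C = (-368, 632, -13.9).
Normal n = (Pick A→Pick B) × (Pick A→Pick C) = (-102483.5, -65528.3, -266184).
So ∂z/∂E = −n_x/n_z = −0.38501 and ∂z/∂N = −n_y/n_z = −0.24618.
Unit vector along 095° is (sin 95°, cos 95°) = (0.9962, -0.0872).
Slope in that direction = a·(0.9962) + b·(-0.0872) = −0.36209.
Apparent dip = arctan|0.36209| = 19.9° (true dip is 24.6°, so apparent ≤ true as expected).

19.9°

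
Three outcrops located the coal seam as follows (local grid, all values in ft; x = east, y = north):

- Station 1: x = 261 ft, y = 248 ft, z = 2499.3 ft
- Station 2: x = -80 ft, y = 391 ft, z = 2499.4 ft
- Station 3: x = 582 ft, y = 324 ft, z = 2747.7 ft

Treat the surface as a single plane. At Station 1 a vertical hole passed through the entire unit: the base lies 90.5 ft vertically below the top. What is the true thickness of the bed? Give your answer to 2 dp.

55.73 ft

Two edge vectors: Station 1→Station 2 = (-341, 143, 0.1), Station 1→Station 3 = (321, 76, 248.4).
Normal n = (Station 1→Station 2) × (Station 1→Station 3) = (35513.6, 84736.5, -71819).
So ∂z/∂x = −n_x/n_z = 0.49449 and ∂z/∂y = −n_y/n_z = 1.17986.
|∇z| = √(a²+b²) = 1.27929, so dip δ = arctan(1.27929) = 51.99°.
True thickness = vertical thickness × cos δ = 90.5 × cos 51.99° = 55.73 ft.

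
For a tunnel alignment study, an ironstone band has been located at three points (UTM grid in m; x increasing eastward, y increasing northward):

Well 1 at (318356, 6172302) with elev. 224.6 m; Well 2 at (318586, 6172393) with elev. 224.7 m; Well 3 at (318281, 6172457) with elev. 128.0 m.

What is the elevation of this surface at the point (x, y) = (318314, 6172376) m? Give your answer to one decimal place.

177.2 m

Let the plane be z = a·x + b·y + c.
Well 2−Well 1: 230a + 91b = 0.1;  Well 3−Well 1: −75a + 155b = −96.6.
Solving gives a = 0.207324308, b = −0.522907593.
Then c = 224.6 − a·318356 − b·6172302 = 3161765.24.
At (318314, 6172376): z = 65994.2 − 3227582.3 + 3161765.24 = 177.2 m.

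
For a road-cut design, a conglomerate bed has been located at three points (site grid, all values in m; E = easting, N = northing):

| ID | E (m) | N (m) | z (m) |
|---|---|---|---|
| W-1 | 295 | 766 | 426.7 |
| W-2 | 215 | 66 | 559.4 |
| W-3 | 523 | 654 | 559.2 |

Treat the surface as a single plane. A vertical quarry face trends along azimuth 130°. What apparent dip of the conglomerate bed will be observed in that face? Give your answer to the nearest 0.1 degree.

27.0°

Let the plane be z = a·E + b·N + c.
W-2−W-1: −80a − 700b = 132.7;  W-3−W-1: 228a − 112b = 132.5.
Solving gives a = 0.46208, b = −0.24238.
Unit vector along 130° is (sin 130°, cos 130°) = (0.7660, -0.6428).
Slope in that direction = a·(0.7660) + b·(-0.6428) = 0.50977.
Apparent dip = arctan|0.50977| = 27.0° (true dip is 27.6°, so apparent ≤ true as expected).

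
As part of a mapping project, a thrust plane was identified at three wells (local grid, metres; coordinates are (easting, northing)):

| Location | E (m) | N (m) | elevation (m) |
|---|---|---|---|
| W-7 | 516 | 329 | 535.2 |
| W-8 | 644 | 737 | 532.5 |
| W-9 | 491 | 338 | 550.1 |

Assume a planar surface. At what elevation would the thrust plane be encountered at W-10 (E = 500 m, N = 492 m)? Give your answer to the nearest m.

Let the plane be z = a·E + b·N + c.
W-8−W-7: 128a + 408b = −2.7;  W-9−W-7: −25a + 9b = 14.9.
Solving gives a = −0.53766, b = 0.16206.
Then c = 535.2 − a·516 − b·329 = 759.31.
At (500, 492): z = −268.8 + 79.7 + 759.31 = 570.2 m.

570 m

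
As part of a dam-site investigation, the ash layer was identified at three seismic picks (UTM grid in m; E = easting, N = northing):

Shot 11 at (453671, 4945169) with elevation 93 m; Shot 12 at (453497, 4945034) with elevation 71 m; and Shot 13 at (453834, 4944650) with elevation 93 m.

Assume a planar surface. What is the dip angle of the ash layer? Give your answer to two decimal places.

Let the plane be z = a·E + b·N + c.
Shot 12−Shot 11: −174a − 135b = −22;  Shot 13−Shot 11: 163a − 519b = 0.
Solving gives a = 0.10166, b = 0.03193.
Gradient magnitude |∇z| = √(a² + b²) = √(0.01034 + 0.00102) = 0.10656.
True dip = arctan(0.10656) = 6.08°, dipping toward WSW (azimuth ≈ 253°).

6.08°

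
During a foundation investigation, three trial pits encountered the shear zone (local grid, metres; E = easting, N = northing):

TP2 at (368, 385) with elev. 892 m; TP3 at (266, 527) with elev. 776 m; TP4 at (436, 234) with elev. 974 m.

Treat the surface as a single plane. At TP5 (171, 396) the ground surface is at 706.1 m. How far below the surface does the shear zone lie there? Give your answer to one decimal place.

Let the plane be z = a·E + b·N + c.
TP3−TP2: −102a + 142b = −116;  TP4−TP2: 68a − 151b = 82.
Solving gives a = 1.02193, b = −0.08284.
Then c = 892 − a·368 − b·385 = 547.82.
At (171, 396): z_contact = 174.75 − 32.80 + 547.82 = 689.77 m.
Depth below ground = 706.1 − 689.77 = 16.3 m.

16.3 m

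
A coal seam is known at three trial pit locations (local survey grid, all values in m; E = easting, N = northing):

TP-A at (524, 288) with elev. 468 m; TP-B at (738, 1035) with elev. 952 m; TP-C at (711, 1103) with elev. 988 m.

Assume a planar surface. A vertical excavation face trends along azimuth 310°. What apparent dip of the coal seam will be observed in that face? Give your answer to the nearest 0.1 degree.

14.1°

Let the plane be z = a·E + b·N + c.
TP-B−TP-A: 214a + 747b = 484;  TP-C−TP-A: 187a + 815b = 520.
Solving gives a = 0.17338, b = 0.59825.
Unit vector along 310° is (sin 310°, cos 310°) = (-0.7660, 0.6428).
Slope in that direction = a·(-0.7660) + b·(0.6428) = 0.25173.
Apparent dip = arctan|0.25173| = 14.1° (true dip is 31.9°, so apparent ≤ true as expected).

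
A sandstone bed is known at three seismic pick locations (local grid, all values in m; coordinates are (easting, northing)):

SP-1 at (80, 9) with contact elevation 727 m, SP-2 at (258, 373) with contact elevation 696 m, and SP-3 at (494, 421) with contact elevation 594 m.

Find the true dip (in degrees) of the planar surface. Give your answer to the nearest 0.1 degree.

Two edge vectors: SP-1→SP-2 = (178, 364, -31), SP-1→SP-3 = (414, 412, -133).
Normal n = (SP-1→SP-2) × (SP-1→SP-3) = (-35640, 10840, -77360).
So ∂z/∂E = −n_x/n_z = −0.46070 and ∂z/∂N = −n_y/n_z = 0.14012.
Gradient magnitude |∇z| = √(a² + b²) = √(0.21225 + 0.01963) = 0.48154.
True dip = arctan(0.48154) = 25.7°, dipping toward ESE (azimuth ≈ 107°).

25.7°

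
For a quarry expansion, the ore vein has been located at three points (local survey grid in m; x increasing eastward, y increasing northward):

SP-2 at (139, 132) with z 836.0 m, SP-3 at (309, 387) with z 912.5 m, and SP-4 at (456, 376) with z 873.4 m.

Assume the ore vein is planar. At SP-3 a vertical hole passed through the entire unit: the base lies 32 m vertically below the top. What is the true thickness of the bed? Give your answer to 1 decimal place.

Two edge vectors: SP-2→SP-3 = (170, 255, 76.5), SP-2→SP-4 = (317, 244, 37.4).
Normal n = (SP-2→SP-3) × (SP-2→SP-4) = (-9129, 17892.5, -39355).
So ∂z/∂x = −n_x/n_z = −0.23197 and ∂z/∂y = −n_y/n_z = 0.45464.
|∇z| = √(a²+b²) = 0.51040, so dip δ = arctan(0.51040) = 27.04°.
True thickness = vertical thickness × cos δ = 32 × cos 27.04° = 28.5 m.

28.5 m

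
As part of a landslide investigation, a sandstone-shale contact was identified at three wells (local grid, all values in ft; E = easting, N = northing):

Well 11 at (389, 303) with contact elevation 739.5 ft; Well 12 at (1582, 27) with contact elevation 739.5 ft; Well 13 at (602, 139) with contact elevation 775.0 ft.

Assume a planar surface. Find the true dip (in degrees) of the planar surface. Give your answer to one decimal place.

17.6°

Let the plane be z = a·E + b·N + c.
Well 12−Well 11: 1193a − 276b = 0;  Well 13−Well 11: 213a − 164b = 35.5.
Solving gives a = −0.07159, b = −0.30944.
Gradient magnitude |∇z| = √(a² + b²) = √(0.00513 + 0.09575) = 0.31762.
True dip = arctan(0.31762) = 17.6°, dipping toward NNE (azimuth ≈ 013°).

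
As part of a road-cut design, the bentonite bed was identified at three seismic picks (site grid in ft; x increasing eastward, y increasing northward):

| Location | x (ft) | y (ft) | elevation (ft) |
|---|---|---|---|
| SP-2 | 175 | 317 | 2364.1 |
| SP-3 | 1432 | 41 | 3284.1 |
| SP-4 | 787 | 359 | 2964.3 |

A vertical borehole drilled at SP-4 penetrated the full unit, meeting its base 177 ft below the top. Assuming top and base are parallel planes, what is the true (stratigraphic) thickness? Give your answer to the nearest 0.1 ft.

109.9 ft

Two edge vectors: SP-2→SP-3 = (1257, -276, 920), SP-2→SP-4 = (612, 42, 600.2).
Normal n = (SP-2→SP-3) × (SP-2→SP-4) = (-204295.2, -191411.4, 221706).
So ∂z/∂x = −n_x/n_z = 0.92147 and ∂z/∂y = −n_y/n_z = 0.86336.
|∇z| = √(a²+b²) = 1.26273, so dip δ = arctan(1.26273) = 51.62°.
True thickness = vertical thickness × cos δ = 177 × cos 51.62° = 109.9 ft.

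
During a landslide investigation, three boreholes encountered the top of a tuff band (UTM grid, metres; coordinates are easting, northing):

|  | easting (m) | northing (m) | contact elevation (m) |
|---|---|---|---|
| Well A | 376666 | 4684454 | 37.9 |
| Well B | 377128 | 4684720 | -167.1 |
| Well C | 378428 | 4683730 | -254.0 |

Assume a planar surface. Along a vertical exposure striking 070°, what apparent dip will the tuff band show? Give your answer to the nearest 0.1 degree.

Let the plane be z = a·easting + b·northing + c.
Well B−Well A: 462a + 266b = −205;  Well C−Well A: 1762a − 724b = −291.9.
Solving gives a = −0.28146, b = −0.28182.
Unit vector along 070° is (sin 70°, cos 70°) = (0.9397, 0.3420).
Slope in that direction = a·(0.9397) + b·(0.3420) = −0.36088.
Apparent dip = arctan|0.36088| = 19.8° (true dip is 21.7°, so apparent ≤ true as expected).

19.8°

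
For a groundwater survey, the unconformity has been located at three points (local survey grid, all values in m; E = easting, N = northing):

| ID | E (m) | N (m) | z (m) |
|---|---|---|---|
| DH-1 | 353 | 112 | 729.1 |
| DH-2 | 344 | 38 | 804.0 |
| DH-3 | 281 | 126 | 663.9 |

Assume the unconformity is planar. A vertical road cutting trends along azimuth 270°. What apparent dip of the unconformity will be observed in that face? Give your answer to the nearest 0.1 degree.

Two edge vectors: DH-1→DH-2 = (-9, -74, 74.9), DH-1→DH-3 = (-72, 14, -65.2).
Normal n = (DH-1→DH-2) × (DH-1→DH-3) = (3776.2, -5979.6, -5454).
So ∂z/∂E = −n_x/n_z = 0.69237 and ∂z/∂N = −n_y/n_z = −1.09637.
Unit vector along 270° is (sin 270°, cos 270°) = (-1.0000, -0.0000).
Slope in that direction = a·(-1.0000) + b·(-0.0000) = −0.69237.
Apparent dip = arctan|0.69237| = 34.7° (true dip is 52.4°, so apparent ≤ true as expected).

34.7°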